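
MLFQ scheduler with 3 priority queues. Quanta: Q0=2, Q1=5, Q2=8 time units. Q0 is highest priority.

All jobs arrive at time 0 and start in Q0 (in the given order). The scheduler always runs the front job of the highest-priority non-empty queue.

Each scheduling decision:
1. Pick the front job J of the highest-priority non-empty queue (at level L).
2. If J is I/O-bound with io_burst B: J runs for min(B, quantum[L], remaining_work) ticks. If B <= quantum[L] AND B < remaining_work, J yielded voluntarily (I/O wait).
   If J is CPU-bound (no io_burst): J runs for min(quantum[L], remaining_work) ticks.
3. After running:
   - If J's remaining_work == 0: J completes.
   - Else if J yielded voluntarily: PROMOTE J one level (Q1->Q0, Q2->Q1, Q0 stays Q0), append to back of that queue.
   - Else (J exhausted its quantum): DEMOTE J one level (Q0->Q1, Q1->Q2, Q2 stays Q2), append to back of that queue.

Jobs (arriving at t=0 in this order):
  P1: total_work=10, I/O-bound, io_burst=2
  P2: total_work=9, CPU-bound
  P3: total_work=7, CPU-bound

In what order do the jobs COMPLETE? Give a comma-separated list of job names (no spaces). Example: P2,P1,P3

t=0-2: P1@Q0 runs 2, rem=8, I/O yield, promote→Q0. Q0=[P2,P3,P1] Q1=[] Q2=[]
t=2-4: P2@Q0 runs 2, rem=7, quantum used, demote→Q1. Q0=[P3,P1] Q1=[P2] Q2=[]
t=4-6: P3@Q0 runs 2, rem=5, quantum used, demote→Q1. Q0=[P1] Q1=[P2,P3] Q2=[]
t=6-8: P1@Q0 runs 2, rem=6, I/O yield, promote→Q0. Q0=[P1] Q1=[P2,P3] Q2=[]
t=8-10: P1@Q0 runs 2, rem=4, I/O yield, promote→Q0. Q0=[P1] Q1=[P2,P3] Q2=[]
t=10-12: P1@Q0 runs 2, rem=2, I/O yield, promote→Q0. Q0=[P1] Q1=[P2,P3] Q2=[]
t=12-14: P1@Q0 runs 2, rem=0, completes. Q0=[] Q1=[P2,P3] Q2=[]
t=14-19: P2@Q1 runs 5, rem=2, quantum used, demote→Q2. Q0=[] Q1=[P3] Q2=[P2]
t=19-24: P3@Q1 runs 5, rem=0, completes. Q0=[] Q1=[] Q2=[P2]
t=24-26: P2@Q2 runs 2, rem=0, completes. Q0=[] Q1=[] Q2=[]

Answer: P1,P3,P2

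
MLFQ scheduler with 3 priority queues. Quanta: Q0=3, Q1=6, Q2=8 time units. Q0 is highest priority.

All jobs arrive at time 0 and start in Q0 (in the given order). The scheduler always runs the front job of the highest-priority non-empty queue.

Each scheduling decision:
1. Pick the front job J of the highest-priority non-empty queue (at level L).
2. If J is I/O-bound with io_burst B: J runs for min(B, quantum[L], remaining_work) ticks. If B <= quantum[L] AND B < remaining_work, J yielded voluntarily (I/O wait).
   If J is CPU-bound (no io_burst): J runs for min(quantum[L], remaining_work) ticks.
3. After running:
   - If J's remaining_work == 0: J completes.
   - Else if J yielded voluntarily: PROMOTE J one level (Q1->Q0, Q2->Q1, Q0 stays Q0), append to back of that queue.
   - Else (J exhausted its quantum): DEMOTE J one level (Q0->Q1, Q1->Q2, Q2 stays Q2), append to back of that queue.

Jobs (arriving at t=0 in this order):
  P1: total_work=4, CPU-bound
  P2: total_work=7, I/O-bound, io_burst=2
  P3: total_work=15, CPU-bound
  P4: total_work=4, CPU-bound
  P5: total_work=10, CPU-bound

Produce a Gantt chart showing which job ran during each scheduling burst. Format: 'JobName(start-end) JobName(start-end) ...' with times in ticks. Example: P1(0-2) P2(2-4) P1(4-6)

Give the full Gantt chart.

t=0-3: P1@Q0 runs 3, rem=1, quantum used, demote→Q1. Q0=[P2,P3,P4,P5] Q1=[P1] Q2=[]
t=3-5: P2@Q0 runs 2, rem=5, I/O yield, promote→Q0. Q0=[P3,P4,P5,P2] Q1=[P1] Q2=[]
t=5-8: P3@Q0 runs 3, rem=12, quantum used, demote→Q1. Q0=[P4,P5,P2] Q1=[P1,P3] Q2=[]
t=8-11: P4@Q0 runs 3, rem=1, quantum used, demote→Q1. Q0=[P5,P2] Q1=[P1,P3,P4] Q2=[]
t=11-14: P5@Q0 runs 3, rem=7, quantum used, demote→Q1. Q0=[P2] Q1=[P1,P3,P4,P5] Q2=[]
t=14-16: P2@Q0 runs 2, rem=3, I/O yield, promote→Q0. Q0=[P2] Q1=[P1,P3,P4,P5] Q2=[]
t=16-18: P2@Q0 runs 2, rem=1, I/O yield, promote→Q0. Q0=[P2] Q1=[P1,P3,P4,P5] Q2=[]
t=18-19: P2@Q0 runs 1, rem=0, completes. Q0=[] Q1=[P1,P3,P4,P5] Q2=[]
t=19-20: P1@Q1 runs 1, rem=0, completes. Q0=[] Q1=[P3,P4,P5] Q2=[]
t=20-26: P3@Q1 runs 6, rem=6, quantum used, demote→Q2. Q0=[] Q1=[P4,P5] Q2=[P3]
t=26-27: P4@Q1 runs 1, rem=0, completes. Q0=[] Q1=[P5] Q2=[P3]
t=27-33: P5@Q1 runs 6, rem=1, quantum used, demote→Q2. Q0=[] Q1=[] Q2=[P3,P5]
t=33-39: P3@Q2 runs 6, rem=0, completes. Q0=[] Q1=[] Q2=[P5]
t=39-40: P5@Q2 runs 1, rem=0, completes. Q0=[] Q1=[] Q2=[]

Answer: P1(0-3) P2(3-5) P3(5-8) P4(8-11) P5(11-14) P2(14-16) P2(16-18) P2(18-19) P1(19-20) P3(20-26) P4(26-27) P5(27-33) P3(33-39) P5(39-40)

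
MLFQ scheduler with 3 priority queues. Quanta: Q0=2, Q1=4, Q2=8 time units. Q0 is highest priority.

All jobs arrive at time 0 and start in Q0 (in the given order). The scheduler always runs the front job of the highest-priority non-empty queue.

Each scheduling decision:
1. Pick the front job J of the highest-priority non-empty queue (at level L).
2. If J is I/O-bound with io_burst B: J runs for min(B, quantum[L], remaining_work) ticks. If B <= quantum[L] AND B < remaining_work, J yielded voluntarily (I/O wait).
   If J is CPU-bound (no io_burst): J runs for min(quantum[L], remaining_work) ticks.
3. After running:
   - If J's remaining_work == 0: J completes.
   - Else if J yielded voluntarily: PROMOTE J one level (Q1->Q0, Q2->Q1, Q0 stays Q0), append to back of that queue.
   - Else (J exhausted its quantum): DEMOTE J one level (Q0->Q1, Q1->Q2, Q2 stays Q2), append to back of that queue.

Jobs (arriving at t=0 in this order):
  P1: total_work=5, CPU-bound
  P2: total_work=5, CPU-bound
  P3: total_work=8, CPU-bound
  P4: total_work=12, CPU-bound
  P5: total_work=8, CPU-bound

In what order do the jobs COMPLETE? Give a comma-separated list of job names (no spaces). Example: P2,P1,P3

Answer: P1,P2,P3,P4,P5

Derivation:
t=0-2: P1@Q0 runs 2, rem=3, quantum used, demote→Q1. Q0=[P2,P3,P4,P5] Q1=[P1] Q2=[]
t=2-4: P2@Q0 runs 2, rem=3, quantum used, demote→Q1. Q0=[P3,P4,P5] Q1=[P1,P2] Q2=[]
t=4-6: P3@Q0 runs 2, rem=6, quantum used, demote→Q1. Q0=[P4,P5] Q1=[P1,P2,P3] Q2=[]
t=6-8: P4@Q0 runs 2, rem=10, quantum used, demote→Q1. Q0=[P5] Q1=[P1,P2,P3,P4] Q2=[]
t=8-10: P5@Q0 runs 2, rem=6, quantum used, demote→Q1. Q0=[] Q1=[P1,P2,P3,P4,P5] Q2=[]
t=10-13: P1@Q1 runs 3, rem=0, completes. Q0=[] Q1=[P2,P3,P4,P5] Q2=[]
t=13-16: P2@Q1 runs 3, rem=0, completes. Q0=[] Q1=[P3,P4,P5] Q2=[]
t=16-20: P3@Q1 runs 4, rem=2, quantum used, demote→Q2. Q0=[] Q1=[P4,P5] Q2=[P3]
t=20-24: P4@Q1 runs 4, rem=6, quantum used, demote→Q2. Q0=[] Q1=[P5] Q2=[P3,P4]
t=24-28: P5@Q1 runs 4, rem=2, quantum used, demote→Q2. Q0=[] Q1=[] Q2=[P3,P4,P5]
t=28-30: P3@Q2 runs 2, rem=0, completes. Q0=[] Q1=[] Q2=[P4,P5]
t=30-36: P4@Q2 runs 6, rem=0, completes. Q0=[] Q1=[] Q2=[P5]
t=36-38: P5@Q2 runs 2, rem=0, completes. Q0=[] Q1=[] Q2=[]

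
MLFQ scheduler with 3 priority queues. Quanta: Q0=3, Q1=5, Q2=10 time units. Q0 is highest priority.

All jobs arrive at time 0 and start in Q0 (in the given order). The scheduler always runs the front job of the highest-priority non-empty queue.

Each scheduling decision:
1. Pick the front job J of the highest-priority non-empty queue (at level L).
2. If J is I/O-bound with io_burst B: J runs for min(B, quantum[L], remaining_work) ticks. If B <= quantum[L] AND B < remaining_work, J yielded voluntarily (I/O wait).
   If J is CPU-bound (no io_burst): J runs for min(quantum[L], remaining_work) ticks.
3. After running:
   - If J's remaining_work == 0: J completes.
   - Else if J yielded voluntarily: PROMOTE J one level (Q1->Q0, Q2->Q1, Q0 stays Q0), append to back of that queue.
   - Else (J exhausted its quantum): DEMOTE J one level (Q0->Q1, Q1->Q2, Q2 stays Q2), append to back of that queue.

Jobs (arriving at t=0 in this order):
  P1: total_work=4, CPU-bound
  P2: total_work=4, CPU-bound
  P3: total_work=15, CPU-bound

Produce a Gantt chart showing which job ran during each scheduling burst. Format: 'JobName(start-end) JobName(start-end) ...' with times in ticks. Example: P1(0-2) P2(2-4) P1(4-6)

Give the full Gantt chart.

t=0-3: P1@Q0 runs 3, rem=1, quantum used, demote→Q1. Q0=[P2,P3] Q1=[P1] Q2=[]
t=3-6: P2@Q0 runs 3, rem=1, quantum used, demote→Q1. Q0=[P3] Q1=[P1,P2] Q2=[]
t=6-9: P3@Q0 runs 3, rem=12, quantum used, demote→Q1. Q0=[] Q1=[P1,P2,P3] Q2=[]
t=9-10: P1@Q1 runs 1, rem=0, completes. Q0=[] Q1=[P2,P3] Q2=[]
t=10-11: P2@Q1 runs 1, rem=0, completes. Q0=[] Q1=[P3] Q2=[]
t=11-16: P3@Q1 runs 5, rem=7, quantum used, demote→Q2. Q0=[] Q1=[] Q2=[P3]
t=16-23: P3@Q2 runs 7, rem=0, completes. Q0=[] Q1=[] Q2=[]

Answer: P1(0-3) P2(3-6) P3(6-9) P1(9-10) P2(10-11) P3(11-16) P3(16-23)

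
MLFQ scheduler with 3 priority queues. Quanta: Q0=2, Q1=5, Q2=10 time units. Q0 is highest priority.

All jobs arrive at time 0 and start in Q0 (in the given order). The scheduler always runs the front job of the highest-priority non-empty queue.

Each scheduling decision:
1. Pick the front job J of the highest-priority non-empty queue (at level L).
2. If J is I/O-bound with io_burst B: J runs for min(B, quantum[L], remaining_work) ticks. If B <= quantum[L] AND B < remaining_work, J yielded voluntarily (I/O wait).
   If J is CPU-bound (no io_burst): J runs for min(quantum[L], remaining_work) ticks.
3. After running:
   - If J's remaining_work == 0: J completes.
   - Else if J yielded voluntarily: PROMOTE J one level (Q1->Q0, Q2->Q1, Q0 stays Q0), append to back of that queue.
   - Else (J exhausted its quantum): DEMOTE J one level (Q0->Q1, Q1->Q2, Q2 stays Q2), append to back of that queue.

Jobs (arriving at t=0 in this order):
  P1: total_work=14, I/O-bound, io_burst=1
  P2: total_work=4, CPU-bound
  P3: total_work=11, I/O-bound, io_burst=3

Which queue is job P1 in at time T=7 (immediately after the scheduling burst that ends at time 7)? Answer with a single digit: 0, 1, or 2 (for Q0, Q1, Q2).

t=0-1: P1@Q0 runs 1, rem=13, I/O yield, promote→Q0. Q0=[P2,P3,P1] Q1=[] Q2=[]
t=1-3: P2@Q0 runs 2, rem=2, quantum used, demote→Q1. Q0=[P3,P1] Q1=[P2] Q2=[]
t=3-5: P3@Q0 runs 2, rem=9, quantum used, demote→Q1. Q0=[P1] Q1=[P2,P3] Q2=[]
t=5-6: P1@Q0 runs 1, rem=12, I/O yield, promote→Q0. Q0=[P1] Q1=[P2,P3] Q2=[]
t=6-7: P1@Q0 runs 1, rem=11, I/O yield, promote→Q0. Q0=[P1] Q1=[P2,P3] Q2=[]
t=7-8: P1@Q0 runs 1, rem=10, I/O yield, promote→Q0. Q0=[P1] Q1=[P2,P3] Q2=[]
t=8-9: P1@Q0 runs 1, rem=9, I/O yield, promote→Q0. Q0=[P1] Q1=[P2,P3] Q2=[]
t=9-10: P1@Q0 runs 1, rem=8, I/O yield, promote→Q0. Q0=[P1] Q1=[P2,P3] Q2=[]
t=10-11: P1@Q0 runs 1, rem=7, I/O yield, promote→Q0. Q0=[P1] Q1=[P2,P3] Q2=[]
t=11-12: P1@Q0 runs 1, rem=6, I/O yield, promote→Q0. Q0=[P1] Q1=[P2,P3] Q2=[]
t=12-13: P1@Q0 runs 1, rem=5, I/O yield, promote→Q0. Q0=[P1] Q1=[P2,P3] Q2=[]
t=13-14: P1@Q0 runs 1, rem=4, I/O yield, promote→Q0. Q0=[P1] Q1=[P2,P3] Q2=[]
t=14-15: P1@Q0 runs 1, rem=3, I/O yield, promote→Q0. Q0=[P1] Q1=[P2,P3] Q2=[]
t=15-16: P1@Q0 runs 1, rem=2, I/O yield, promote→Q0. Q0=[P1] Q1=[P2,P3] Q2=[]
t=16-17: P1@Q0 runs 1, rem=1, I/O yield, promote→Q0. Q0=[P1] Q1=[P2,P3] Q2=[]
t=17-18: P1@Q0 runs 1, rem=0, completes. Q0=[] Q1=[P2,P3] Q2=[]
t=18-20: P2@Q1 runs 2, rem=0, completes. Q0=[] Q1=[P3] Q2=[]
t=20-23: P3@Q1 runs 3, rem=6, I/O yield, promote→Q0. Q0=[P3] Q1=[] Q2=[]
t=23-25: P3@Q0 runs 2, rem=4, quantum used, demote→Q1. Q0=[] Q1=[P3] Q2=[]
t=25-28: P3@Q1 runs 3, rem=1, I/O yield, promote→Q0. Q0=[P3] Q1=[] Q2=[]
t=28-29: P3@Q0 runs 1, rem=0, completes. Q0=[] Q1=[] Q2=[]

Answer: 0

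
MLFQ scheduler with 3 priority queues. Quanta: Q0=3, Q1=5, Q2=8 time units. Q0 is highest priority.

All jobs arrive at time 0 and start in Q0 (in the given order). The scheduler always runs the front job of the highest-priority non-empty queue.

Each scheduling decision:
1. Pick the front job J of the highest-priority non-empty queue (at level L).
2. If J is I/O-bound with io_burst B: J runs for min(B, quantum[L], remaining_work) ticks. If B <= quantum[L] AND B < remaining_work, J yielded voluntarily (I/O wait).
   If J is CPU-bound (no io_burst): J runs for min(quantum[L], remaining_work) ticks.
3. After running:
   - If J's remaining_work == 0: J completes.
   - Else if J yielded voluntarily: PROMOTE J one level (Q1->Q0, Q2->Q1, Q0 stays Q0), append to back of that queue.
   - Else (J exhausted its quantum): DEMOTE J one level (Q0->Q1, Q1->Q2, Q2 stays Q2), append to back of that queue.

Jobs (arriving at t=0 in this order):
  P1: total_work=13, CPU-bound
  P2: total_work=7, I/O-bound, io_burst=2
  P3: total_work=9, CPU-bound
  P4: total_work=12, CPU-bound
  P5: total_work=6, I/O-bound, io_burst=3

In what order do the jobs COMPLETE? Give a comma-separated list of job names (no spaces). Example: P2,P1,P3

t=0-3: P1@Q0 runs 3, rem=10, quantum used, demote→Q1. Q0=[P2,P3,P4,P5] Q1=[P1] Q2=[]
t=3-5: P2@Q0 runs 2, rem=5, I/O yield, promote→Q0. Q0=[P3,P4,P5,P2] Q1=[P1] Q2=[]
t=5-8: P3@Q0 runs 3, rem=6, quantum used, demote→Q1. Q0=[P4,P5,P2] Q1=[P1,P3] Q2=[]
t=8-11: P4@Q0 runs 3, rem=9, quantum used, demote→Q1. Q0=[P5,P2] Q1=[P1,P3,P4] Q2=[]
t=11-14: P5@Q0 runs 3, rem=3, I/O yield, promote→Q0. Q0=[P2,P5] Q1=[P1,P3,P4] Q2=[]
t=14-16: P2@Q0 runs 2, rem=3, I/O yield, promote→Q0. Q0=[P5,P2] Q1=[P1,P3,P4] Q2=[]
t=16-19: P5@Q0 runs 3, rem=0, completes. Q0=[P2] Q1=[P1,P3,P4] Q2=[]
t=19-21: P2@Q0 runs 2, rem=1, I/O yield, promote→Q0. Q0=[P2] Q1=[P1,P3,P4] Q2=[]
t=21-22: P2@Q0 runs 1, rem=0, completes. Q0=[] Q1=[P1,P3,P4] Q2=[]
t=22-27: P1@Q1 runs 5, rem=5, quantum used, demote→Q2. Q0=[] Q1=[P3,P4] Q2=[P1]
t=27-32: P3@Q1 runs 5, rem=1, quantum used, demote→Q2. Q0=[] Q1=[P4] Q2=[P1,P3]
t=32-37: P4@Q1 runs 5, rem=4, quantum used, demote→Q2. Q0=[] Q1=[] Q2=[P1,P3,P4]
t=37-42: P1@Q2 runs 5, rem=0, completes. Q0=[] Q1=[] Q2=[P3,P4]
t=42-43: P3@Q2 runs 1, rem=0, completes. Q0=[] Q1=[] Q2=[P4]
t=43-47: P4@Q2 runs 4, rem=0, completes. Q0=[] Q1=[] Q2=[]

Answer: P5,P2,P1,P3,P4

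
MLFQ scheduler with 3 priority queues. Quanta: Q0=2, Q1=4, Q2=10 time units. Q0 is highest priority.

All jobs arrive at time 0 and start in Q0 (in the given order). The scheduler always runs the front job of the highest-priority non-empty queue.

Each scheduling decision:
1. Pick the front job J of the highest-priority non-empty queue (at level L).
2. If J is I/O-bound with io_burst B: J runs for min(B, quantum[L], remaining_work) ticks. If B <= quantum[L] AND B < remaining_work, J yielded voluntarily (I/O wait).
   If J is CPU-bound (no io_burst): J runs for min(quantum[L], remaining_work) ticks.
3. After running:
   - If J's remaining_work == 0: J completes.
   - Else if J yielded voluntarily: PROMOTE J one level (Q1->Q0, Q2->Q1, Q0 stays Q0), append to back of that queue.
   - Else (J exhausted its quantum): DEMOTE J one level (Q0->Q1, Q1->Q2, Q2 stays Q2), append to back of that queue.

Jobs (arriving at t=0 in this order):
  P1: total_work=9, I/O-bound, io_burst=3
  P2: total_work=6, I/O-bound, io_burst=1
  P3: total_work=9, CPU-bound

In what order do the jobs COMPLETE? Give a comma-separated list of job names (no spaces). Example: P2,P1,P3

t=0-2: P1@Q0 runs 2, rem=7, quantum used, demote→Q1. Q0=[P2,P3] Q1=[P1] Q2=[]
t=2-3: P2@Q0 runs 1, rem=5, I/O yield, promote→Q0. Q0=[P3,P2] Q1=[P1] Q2=[]
t=3-5: P3@Q0 runs 2, rem=7, quantum used, demote→Q1. Q0=[P2] Q1=[P1,P3] Q2=[]
t=5-6: P2@Q0 runs 1, rem=4, I/O yield, promote→Q0. Q0=[P2] Q1=[P1,P3] Q2=[]
t=6-7: P2@Q0 runs 1, rem=3, I/O yield, promote→Q0. Q0=[P2] Q1=[P1,P3] Q2=[]
t=7-8: P2@Q0 runs 1, rem=2, I/O yield, promote→Q0. Q0=[P2] Q1=[P1,P3] Q2=[]
t=8-9: P2@Q0 runs 1, rem=1, I/O yield, promote→Q0. Q0=[P2] Q1=[P1,P3] Q2=[]
t=9-10: P2@Q0 runs 1, rem=0, completes. Q0=[] Q1=[P1,P3] Q2=[]
t=10-13: P1@Q1 runs 3, rem=4, I/O yield, promote→Q0. Q0=[P1] Q1=[P3] Q2=[]
t=13-15: P1@Q0 runs 2, rem=2, quantum used, demote→Q1. Q0=[] Q1=[P3,P1] Q2=[]
t=15-19: P3@Q1 runs 4, rem=3, quantum used, demote→Q2. Q0=[] Q1=[P1] Q2=[P3]
t=19-21: P1@Q1 runs 2, rem=0, completes. Q0=[] Q1=[] Q2=[P3]
t=21-24: P3@Q2 runs 3, rem=0, completes. Q0=[] Q1=[] Q2=[]

Answer: P2,P1,P3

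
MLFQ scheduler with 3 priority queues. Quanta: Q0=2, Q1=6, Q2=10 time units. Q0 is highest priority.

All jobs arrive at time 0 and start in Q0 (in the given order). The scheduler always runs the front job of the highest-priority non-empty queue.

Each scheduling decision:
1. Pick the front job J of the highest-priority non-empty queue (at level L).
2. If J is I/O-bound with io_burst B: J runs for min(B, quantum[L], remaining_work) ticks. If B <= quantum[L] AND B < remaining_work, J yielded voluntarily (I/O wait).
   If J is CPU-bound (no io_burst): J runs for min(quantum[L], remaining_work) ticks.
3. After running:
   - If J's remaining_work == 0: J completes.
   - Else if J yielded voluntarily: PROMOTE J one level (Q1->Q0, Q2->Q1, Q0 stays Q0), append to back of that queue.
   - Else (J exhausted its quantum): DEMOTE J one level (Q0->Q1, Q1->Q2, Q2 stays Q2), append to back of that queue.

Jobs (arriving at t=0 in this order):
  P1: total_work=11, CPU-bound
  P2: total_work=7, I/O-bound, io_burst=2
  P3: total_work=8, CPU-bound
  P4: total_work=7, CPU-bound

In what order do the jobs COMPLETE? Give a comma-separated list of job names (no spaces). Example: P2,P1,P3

Answer: P2,P3,P4,P1

Derivation:
t=0-2: P1@Q0 runs 2, rem=9, quantum used, demote→Q1. Q0=[P2,P3,P4] Q1=[P1] Q2=[]
t=2-4: P2@Q0 runs 2, rem=5, I/O yield, promote→Q0. Q0=[P3,P4,P2] Q1=[P1] Q2=[]
t=4-6: P3@Q0 runs 2, rem=6, quantum used, demote→Q1. Q0=[P4,P2] Q1=[P1,P3] Q2=[]
t=6-8: P4@Q0 runs 2, rem=5, quantum used, demote→Q1. Q0=[P2] Q1=[P1,P3,P4] Q2=[]
t=8-10: P2@Q0 runs 2, rem=3, I/O yield, promote→Q0. Q0=[P2] Q1=[P1,P3,P4] Q2=[]
t=10-12: P2@Q0 runs 2, rem=1, I/O yield, promote→Q0. Q0=[P2] Q1=[P1,P3,P4] Q2=[]
t=12-13: P2@Q0 runs 1, rem=0, completes. Q0=[] Q1=[P1,P3,P4] Q2=[]
t=13-19: P1@Q1 runs 6, rem=3, quantum used, demote→Q2. Q0=[] Q1=[P3,P4] Q2=[P1]
t=19-25: P3@Q1 runs 6, rem=0, completes. Q0=[] Q1=[P4] Q2=[P1]
t=25-30: P4@Q1 runs 5, rem=0, completes. Q0=[] Q1=[] Q2=[P1]
t=30-33: P1@Q2 runs 3, rem=0, completes. Q0=[] Q1=[] Q2=[]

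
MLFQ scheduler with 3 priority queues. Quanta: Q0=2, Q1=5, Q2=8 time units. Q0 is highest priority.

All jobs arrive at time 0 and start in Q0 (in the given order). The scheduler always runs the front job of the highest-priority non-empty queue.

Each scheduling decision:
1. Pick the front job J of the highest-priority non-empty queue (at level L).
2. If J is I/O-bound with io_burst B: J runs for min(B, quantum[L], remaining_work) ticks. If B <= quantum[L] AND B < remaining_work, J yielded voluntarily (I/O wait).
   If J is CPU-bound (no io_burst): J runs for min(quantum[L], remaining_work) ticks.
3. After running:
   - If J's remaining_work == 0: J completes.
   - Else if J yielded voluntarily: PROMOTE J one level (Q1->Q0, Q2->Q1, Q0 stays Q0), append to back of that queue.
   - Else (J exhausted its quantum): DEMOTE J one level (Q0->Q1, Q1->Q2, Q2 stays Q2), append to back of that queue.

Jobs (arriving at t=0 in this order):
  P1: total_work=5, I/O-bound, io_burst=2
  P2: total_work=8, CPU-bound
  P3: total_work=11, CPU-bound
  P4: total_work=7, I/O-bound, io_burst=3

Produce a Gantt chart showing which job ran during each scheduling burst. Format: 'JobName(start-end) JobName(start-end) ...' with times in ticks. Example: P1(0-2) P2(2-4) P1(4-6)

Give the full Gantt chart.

Answer: P1(0-2) P2(2-4) P3(4-6) P4(6-8) P1(8-10) P1(10-11) P2(11-16) P3(16-21) P4(21-24) P4(24-26) P2(26-27) P3(27-31)

Derivation:
t=0-2: P1@Q0 runs 2, rem=3, I/O yield, promote→Q0. Q0=[P2,P3,P4,P1] Q1=[] Q2=[]
t=2-4: P2@Q0 runs 2, rem=6, quantum used, demote→Q1. Q0=[P3,P4,P1] Q1=[P2] Q2=[]
t=4-6: P3@Q0 runs 2, rem=9, quantum used, demote→Q1. Q0=[P4,P1] Q1=[P2,P3] Q2=[]
t=6-8: P4@Q0 runs 2, rem=5, quantum used, demote→Q1. Q0=[P1] Q1=[P2,P3,P4] Q2=[]
t=8-10: P1@Q0 runs 2, rem=1, I/O yield, promote→Q0. Q0=[P1] Q1=[P2,P3,P4] Q2=[]
t=10-11: P1@Q0 runs 1, rem=0, completes. Q0=[] Q1=[P2,P3,P4] Q2=[]
t=11-16: P2@Q1 runs 5, rem=1, quantum used, demote→Q2. Q0=[] Q1=[P3,P4] Q2=[P2]
t=16-21: P3@Q1 runs 5, rem=4, quantum used, demote→Q2. Q0=[] Q1=[P4] Q2=[P2,P3]
t=21-24: P4@Q1 runs 3, rem=2, I/O yield, promote→Q0. Q0=[P4] Q1=[] Q2=[P2,P3]
t=24-26: P4@Q0 runs 2, rem=0, completes. Q0=[] Q1=[] Q2=[P2,P3]
t=26-27: P2@Q2 runs 1, rem=0, completes. Q0=[] Q1=[] Q2=[P3]
t=27-31: P3@Q2 runs 4, rem=0, completes. Q0=[] Q1=[] Q2=[]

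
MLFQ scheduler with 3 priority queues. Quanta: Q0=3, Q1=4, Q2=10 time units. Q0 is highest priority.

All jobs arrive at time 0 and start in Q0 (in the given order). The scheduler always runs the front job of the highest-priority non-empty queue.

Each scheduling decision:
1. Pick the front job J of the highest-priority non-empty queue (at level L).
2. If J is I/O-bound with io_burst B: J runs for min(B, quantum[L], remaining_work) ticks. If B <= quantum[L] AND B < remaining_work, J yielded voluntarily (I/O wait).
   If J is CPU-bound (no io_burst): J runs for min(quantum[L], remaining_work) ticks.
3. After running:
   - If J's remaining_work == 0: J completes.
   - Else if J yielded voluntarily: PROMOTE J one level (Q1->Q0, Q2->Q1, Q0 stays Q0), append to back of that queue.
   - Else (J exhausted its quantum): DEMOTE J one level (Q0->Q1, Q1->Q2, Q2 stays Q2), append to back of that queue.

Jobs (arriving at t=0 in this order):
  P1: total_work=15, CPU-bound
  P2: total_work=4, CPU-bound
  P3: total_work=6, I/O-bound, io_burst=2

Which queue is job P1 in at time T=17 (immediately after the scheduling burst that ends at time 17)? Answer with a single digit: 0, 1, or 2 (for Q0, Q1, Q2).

Answer: 2

Derivation:
t=0-3: P1@Q0 runs 3, rem=12, quantum used, demote→Q1. Q0=[P2,P3] Q1=[P1] Q2=[]
t=3-6: P2@Q0 runs 3, rem=1, quantum used, demote→Q1. Q0=[P3] Q1=[P1,P2] Q2=[]
t=6-8: P3@Q0 runs 2, rem=4, I/O yield, promote→Q0. Q0=[P3] Q1=[P1,P2] Q2=[]
t=8-10: P3@Q0 runs 2, rem=2, I/O yield, promote→Q0. Q0=[P3] Q1=[P1,P2] Q2=[]
t=10-12: P3@Q0 runs 2, rem=0, completes. Q0=[] Q1=[P1,P2] Q2=[]
t=12-16: P1@Q1 runs 4, rem=8, quantum used, demote→Q2. Q0=[] Q1=[P2] Q2=[P1]
t=16-17: P2@Q1 runs 1, rem=0, completes. Q0=[] Q1=[] Q2=[P1]
t=17-25: P1@Q2 runs 8, rem=0, completes. Q0=[] Q1=[] Q2=[]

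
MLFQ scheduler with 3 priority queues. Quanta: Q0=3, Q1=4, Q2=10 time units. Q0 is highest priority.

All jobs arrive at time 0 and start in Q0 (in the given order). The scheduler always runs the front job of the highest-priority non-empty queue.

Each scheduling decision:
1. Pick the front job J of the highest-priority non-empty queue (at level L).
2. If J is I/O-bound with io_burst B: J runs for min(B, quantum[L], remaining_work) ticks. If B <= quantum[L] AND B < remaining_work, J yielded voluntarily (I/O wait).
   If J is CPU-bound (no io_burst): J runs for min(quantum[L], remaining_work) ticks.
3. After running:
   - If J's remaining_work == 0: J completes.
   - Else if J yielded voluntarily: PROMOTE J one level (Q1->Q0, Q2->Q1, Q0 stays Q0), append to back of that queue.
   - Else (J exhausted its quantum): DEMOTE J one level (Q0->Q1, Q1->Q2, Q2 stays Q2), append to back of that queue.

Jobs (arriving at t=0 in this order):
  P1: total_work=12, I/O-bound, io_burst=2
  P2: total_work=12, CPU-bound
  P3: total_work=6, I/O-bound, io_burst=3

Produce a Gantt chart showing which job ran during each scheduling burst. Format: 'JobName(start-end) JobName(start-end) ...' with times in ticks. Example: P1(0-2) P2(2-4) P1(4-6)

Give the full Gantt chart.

t=0-2: P1@Q0 runs 2, rem=10, I/O yield, promote→Q0. Q0=[P2,P3,P1] Q1=[] Q2=[]
t=2-5: P2@Q0 runs 3, rem=9, quantum used, demote→Q1. Q0=[P3,P1] Q1=[P2] Q2=[]
t=5-8: P3@Q0 runs 3, rem=3, I/O yield, promote→Q0. Q0=[P1,P3] Q1=[P2] Q2=[]
t=8-10: P1@Q0 runs 2, rem=8, I/O yield, promote→Q0. Q0=[P3,P1] Q1=[P2] Q2=[]
t=10-13: P3@Q0 runs 3, rem=0, completes. Q0=[P1] Q1=[P2] Q2=[]
t=13-15: P1@Q0 runs 2, rem=6, I/O yield, promote→Q0. Q0=[P1] Q1=[P2] Q2=[]
t=15-17: P1@Q0 runs 2, rem=4, I/O yield, promote→Q0. Q0=[P1] Q1=[P2] Q2=[]
t=17-19: P1@Q0 runs 2, rem=2, I/O yield, promote→Q0. Q0=[P1] Q1=[P2] Q2=[]
t=19-21: P1@Q0 runs 2, rem=0, completes. Q0=[] Q1=[P2] Q2=[]
t=21-25: P2@Q1 runs 4, rem=5, quantum used, demote→Q2. Q0=[] Q1=[] Q2=[P2]
t=25-30: P2@Q2 runs 5, rem=0, completes. Q0=[] Q1=[] Q2=[]

Answer: P1(0-2) P2(2-5) P3(5-8) P1(8-10) P3(10-13) P1(13-15) P1(15-17) P1(17-19) P1(19-21) P2(21-25) P2(25-30)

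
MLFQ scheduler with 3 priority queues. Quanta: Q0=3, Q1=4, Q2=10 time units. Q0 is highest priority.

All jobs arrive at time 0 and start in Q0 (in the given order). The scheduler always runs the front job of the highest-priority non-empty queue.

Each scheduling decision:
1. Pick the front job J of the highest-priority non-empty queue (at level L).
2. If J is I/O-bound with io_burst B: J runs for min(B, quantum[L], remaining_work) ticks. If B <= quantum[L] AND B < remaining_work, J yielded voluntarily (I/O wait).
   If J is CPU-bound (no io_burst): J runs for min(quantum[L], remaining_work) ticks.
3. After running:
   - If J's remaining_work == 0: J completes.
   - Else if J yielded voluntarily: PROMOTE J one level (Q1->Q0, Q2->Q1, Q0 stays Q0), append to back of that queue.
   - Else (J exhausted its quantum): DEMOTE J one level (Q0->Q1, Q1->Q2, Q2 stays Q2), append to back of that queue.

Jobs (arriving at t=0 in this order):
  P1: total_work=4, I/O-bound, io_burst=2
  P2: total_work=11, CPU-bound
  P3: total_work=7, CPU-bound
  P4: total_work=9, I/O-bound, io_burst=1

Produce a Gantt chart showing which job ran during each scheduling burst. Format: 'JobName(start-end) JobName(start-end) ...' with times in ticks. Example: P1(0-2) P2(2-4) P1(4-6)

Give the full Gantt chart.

t=0-2: P1@Q0 runs 2, rem=2, I/O yield, promote→Q0. Q0=[P2,P3,P4,P1] Q1=[] Q2=[]
t=2-5: P2@Q0 runs 3, rem=8, quantum used, demote→Q1. Q0=[P3,P4,P1] Q1=[P2] Q2=[]
t=5-8: P3@Q0 runs 3, rem=4, quantum used, demote→Q1. Q0=[P4,P1] Q1=[P2,P3] Q2=[]
t=8-9: P4@Q0 runs 1, rem=8, I/O yield, promote→Q0. Q0=[P1,P4] Q1=[P2,P3] Q2=[]
t=9-11: P1@Q0 runs 2, rem=0, completes. Q0=[P4] Q1=[P2,P3] Q2=[]
t=11-12: P4@Q0 runs 1, rem=7, I/O yield, promote→Q0. Q0=[P4] Q1=[P2,P3] Q2=[]
t=12-13: P4@Q0 runs 1, rem=6, I/O yield, promote→Q0. Q0=[P4] Q1=[P2,P3] Q2=[]
t=13-14: P4@Q0 runs 1, rem=5, I/O yield, promote→Q0. Q0=[P4] Q1=[P2,P3] Q2=[]
t=14-15: P4@Q0 runs 1, rem=4, I/O yield, promote→Q0. Q0=[P4] Q1=[P2,P3] Q2=[]
t=15-16: P4@Q0 runs 1, rem=3, I/O yield, promote→Q0. Q0=[P4] Q1=[P2,P3] Q2=[]
t=16-17: P4@Q0 runs 1, rem=2, I/O yield, promote→Q0. Q0=[P4] Q1=[P2,P3] Q2=[]
t=17-18: P4@Q0 runs 1, rem=1, I/O yield, promote→Q0. Q0=[P4] Q1=[P2,P3] Q2=[]
t=18-19: P4@Q0 runs 1, rem=0, completes. Q0=[] Q1=[P2,P3] Q2=[]
t=19-23: P2@Q1 runs 4, rem=4, quantum used, demote→Q2. Q0=[] Q1=[P3] Q2=[P2]
t=23-27: P3@Q1 runs 4, rem=0, completes. Q0=[] Q1=[] Q2=[P2]
t=27-31: P2@Q2 runs 4, rem=0, completes. Q0=[] Q1=[] Q2=[]

Answer: P1(0-2) P2(2-5) P3(5-8) P4(8-9) P1(9-11) P4(11-12) P4(12-13) P4(13-14) P4(14-15) P4(15-16) P4(16-17) P4(17-18) P4(18-19) P2(19-23) P3(23-27) P2(27-31)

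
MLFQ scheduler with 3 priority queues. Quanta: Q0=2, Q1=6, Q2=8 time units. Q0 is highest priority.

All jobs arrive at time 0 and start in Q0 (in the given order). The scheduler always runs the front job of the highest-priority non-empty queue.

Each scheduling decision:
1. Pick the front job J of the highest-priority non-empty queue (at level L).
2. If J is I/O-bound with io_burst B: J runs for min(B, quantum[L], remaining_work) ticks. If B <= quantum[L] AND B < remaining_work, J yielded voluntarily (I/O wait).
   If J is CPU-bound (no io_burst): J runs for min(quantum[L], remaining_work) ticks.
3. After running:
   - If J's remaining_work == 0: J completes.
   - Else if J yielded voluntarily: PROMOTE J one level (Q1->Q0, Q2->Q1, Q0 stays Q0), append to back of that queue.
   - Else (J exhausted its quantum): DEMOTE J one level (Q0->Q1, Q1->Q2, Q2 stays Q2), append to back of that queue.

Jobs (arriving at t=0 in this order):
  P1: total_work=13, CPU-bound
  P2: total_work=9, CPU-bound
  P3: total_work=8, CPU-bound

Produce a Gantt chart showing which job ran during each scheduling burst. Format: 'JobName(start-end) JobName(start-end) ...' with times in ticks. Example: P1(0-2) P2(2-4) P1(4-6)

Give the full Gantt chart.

t=0-2: P1@Q0 runs 2, rem=11, quantum used, demote→Q1. Q0=[P2,P3] Q1=[P1] Q2=[]
t=2-4: P2@Q0 runs 2, rem=7, quantum used, demote→Q1. Q0=[P3] Q1=[P1,P2] Q2=[]
t=4-6: P3@Q0 runs 2, rem=6, quantum used, demote→Q1. Q0=[] Q1=[P1,P2,P3] Q2=[]
t=6-12: P1@Q1 runs 6, rem=5, quantum used, demote→Q2. Q0=[] Q1=[P2,P3] Q2=[P1]
t=12-18: P2@Q1 runs 6, rem=1, quantum used, demote→Q2. Q0=[] Q1=[P3] Q2=[P1,P2]
t=18-24: P3@Q1 runs 6, rem=0, completes. Q0=[] Q1=[] Q2=[P1,P2]
t=24-29: P1@Q2 runs 5, rem=0, completes. Q0=[] Q1=[] Q2=[P2]
t=29-30: P2@Q2 runs 1, rem=0, completes. Q0=[] Q1=[] Q2=[]

Answer: P1(0-2) P2(2-4) P3(4-6) P1(6-12) P2(12-18) P3(18-24) P1(24-29) P2(29-30)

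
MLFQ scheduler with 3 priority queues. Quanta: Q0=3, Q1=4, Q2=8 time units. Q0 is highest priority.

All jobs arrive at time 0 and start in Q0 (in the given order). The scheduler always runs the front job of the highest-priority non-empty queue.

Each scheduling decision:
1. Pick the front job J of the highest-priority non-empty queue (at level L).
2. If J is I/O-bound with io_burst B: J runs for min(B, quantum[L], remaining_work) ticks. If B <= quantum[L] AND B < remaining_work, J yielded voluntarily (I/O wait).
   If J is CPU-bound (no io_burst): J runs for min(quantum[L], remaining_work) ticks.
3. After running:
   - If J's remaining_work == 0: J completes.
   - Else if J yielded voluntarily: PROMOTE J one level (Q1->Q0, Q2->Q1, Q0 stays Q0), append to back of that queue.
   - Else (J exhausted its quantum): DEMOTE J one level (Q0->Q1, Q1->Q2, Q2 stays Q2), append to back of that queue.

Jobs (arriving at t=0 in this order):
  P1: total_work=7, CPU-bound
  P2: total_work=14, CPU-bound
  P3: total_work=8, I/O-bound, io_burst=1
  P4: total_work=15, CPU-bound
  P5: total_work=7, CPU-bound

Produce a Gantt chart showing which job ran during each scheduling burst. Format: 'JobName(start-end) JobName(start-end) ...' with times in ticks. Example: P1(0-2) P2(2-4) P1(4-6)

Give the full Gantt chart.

t=0-3: P1@Q0 runs 3, rem=4, quantum used, demote→Q1. Q0=[P2,P3,P4,P5] Q1=[P1] Q2=[]
t=3-6: P2@Q0 runs 3, rem=11, quantum used, demote→Q1. Q0=[P3,P4,P5] Q1=[P1,P2] Q2=[]
t=6-7: P3@Q0 runs 1, rem=7, I/O yield, promote→Q0. Q0=[P4,P5,P3] Q1=[P1,P2] Q2=[]
t=7-10: P4@Q0 runs 3, rem=12, quantum used, demote→Q1. Q0=[P5,P3] Q1=[P1,P2,P4] Q2=[]
t=10-13: P5@Q0 runs 3, rem=4, quantum used, demote→Q1. Q0=[P3] Q1=[P1,P2,P4,P5] Q2=[]
t=13-14: P3@Q0 runs 1, rem=6, I/O yield, promote→Q0. Q0=[P3] Q1=[P1,P2,P4,P5] Q2=[]
t=14-15: P3@Q0 runs 1, rem=5, I/O yield, promote→Q0. Q0=[P3] Q1=[P1,P2,P4,P5] Q2=[]
t=15-16: P3@Q0 runs 1, rem=4, I/O yield, promote→Q0. Q0=[P3] Q1=[P1,P2,P4,P5] Q2=[]
t=16-17: P3@Q0 runs 1, rem=3, I/O yield, promote→Q0. Q0=[P3] Q1=[P1,P2,P4,P5] Q2=[]
t=17-18: P3@Q0 runs 1, rem=2, I/O yield, promote→Q0. Q0=[P3] Q1=[P1,P2,P4,P5] Q2=[]
t=18-19: P3@Q0 runs 1, rem=1, I/O yield, promote→Q0. Q0=[P3] Q1=[P1,P2,P4,P5] Q2=[]
t=19-20: P3@Q0 runs 1, rem=0, completes. Q0=[] Q1=[P1,P2,P4,P5] Q2=[]
t=20-24: P1@Q1 runs 4, rem=0, completes. Q0=[] Q1=[P2,P4,P5] Q2=[]
t=24-28: P2@Q1 runs 4, rem=7, quantum used, demote→Q2. Q0=[] Q1=[P4,P5] Q2=[P2]
t=28-32: P4@Q1 runs 4, rem=8, quantum used, demote→Q2. Q0=[] Q1=[P5] Q2=[P2,P4]
t=32-36: P5@Q1 runs 4, rem=0, completes. Q0=[] Q1=[] Q2=[P2,P4]
t=36-43: P2@Q2 runs 7, rem=0, completes. Q0=[] Q1=[] Q2=[P4]
t=43-51: P4@Q2 runs 8, rem=0, completes. Q0=[] Q1=[] Q2=[]

Answer: P1(0-3) P2(3-6) P3(6-7) P4(7-10) P5(10-13) P3(13-14) P3(14-15) P3(15-16) P3(16-17) P3(17-18) P3(18-19) P3(19-20) P1(20-24) P2(24-28) P4(28-32) P5(32-36) P2(36-43) P4(43-51)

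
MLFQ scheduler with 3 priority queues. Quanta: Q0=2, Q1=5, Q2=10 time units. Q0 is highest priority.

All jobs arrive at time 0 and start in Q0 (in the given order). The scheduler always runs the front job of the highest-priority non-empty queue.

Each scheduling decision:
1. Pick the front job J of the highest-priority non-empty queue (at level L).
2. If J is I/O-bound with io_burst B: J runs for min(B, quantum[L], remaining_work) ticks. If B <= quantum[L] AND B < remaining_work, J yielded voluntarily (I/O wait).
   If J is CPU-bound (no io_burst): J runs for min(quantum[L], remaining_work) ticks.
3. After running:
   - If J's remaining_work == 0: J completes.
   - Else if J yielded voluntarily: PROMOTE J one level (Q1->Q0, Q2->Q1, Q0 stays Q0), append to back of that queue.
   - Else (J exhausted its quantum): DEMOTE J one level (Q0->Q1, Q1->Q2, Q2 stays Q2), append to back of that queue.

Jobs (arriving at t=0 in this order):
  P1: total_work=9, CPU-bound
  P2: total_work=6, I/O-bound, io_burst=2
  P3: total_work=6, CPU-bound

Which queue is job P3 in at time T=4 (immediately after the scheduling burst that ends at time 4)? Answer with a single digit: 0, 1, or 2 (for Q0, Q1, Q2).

t=0-2: P1@Q0 runs 2, rem=7, quantum used, demote→Q1. Q0=[P2,P3] Q1=[P1] Q2=[]
t=2-4: P2@Q0 runs 2, rem=4, I/O yield, promote→Q0. Q0=[P3,P2] Q1=[P1] Q2=[]
t=4-6: P3@Q0 runs 2, rem=4, quantum used, demote→Q1. Q0=[P2] Q1=[P1,P3] Q2=[]
t=6-8: P2@Q0 runs 2, rem=2, I/O yield, promote→Q0. Q0=[P2] Q1=[P1,P3] Q2=[]
t=8-10: P2@Q0 runs 2, rem=0, completes. Q0=[] Q1=[P1,P3] Q2=[]
t=10-15: P1@Q1 runs 5, rem=2, quantum used, demote→Q2. Q0=[] Q1=[P3] Q2=[P1]
t=15-19: P3@Q1 runs 4, rem=0, completes. Q0=[] Q1=[] Q2=[P1]
t=19-21: P1@Q2 runs 2, rem=0, completes. Q0=[] Q1=[] Q2=[]

Answer: 0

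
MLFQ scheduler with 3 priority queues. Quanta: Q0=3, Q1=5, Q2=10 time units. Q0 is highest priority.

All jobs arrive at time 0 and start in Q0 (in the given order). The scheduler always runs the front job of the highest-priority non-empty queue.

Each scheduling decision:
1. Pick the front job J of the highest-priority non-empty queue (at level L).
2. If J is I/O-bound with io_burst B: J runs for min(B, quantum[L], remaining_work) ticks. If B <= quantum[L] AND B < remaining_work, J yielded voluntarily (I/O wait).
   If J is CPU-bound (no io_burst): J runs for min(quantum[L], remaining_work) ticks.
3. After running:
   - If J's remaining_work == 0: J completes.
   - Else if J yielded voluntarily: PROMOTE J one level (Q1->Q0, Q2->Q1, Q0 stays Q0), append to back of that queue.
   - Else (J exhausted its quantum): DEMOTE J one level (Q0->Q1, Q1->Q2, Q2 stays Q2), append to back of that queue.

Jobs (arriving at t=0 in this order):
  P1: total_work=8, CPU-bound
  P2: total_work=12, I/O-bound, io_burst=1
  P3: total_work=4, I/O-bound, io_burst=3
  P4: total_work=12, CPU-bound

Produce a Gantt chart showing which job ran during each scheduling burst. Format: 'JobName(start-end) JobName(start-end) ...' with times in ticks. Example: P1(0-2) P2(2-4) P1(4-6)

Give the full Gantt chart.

t=0-3: P1@Q0 runs 3, rem=5, quantum used, demote→Q1. Q0=[P2,P3,P4] Q1=[P1] Q2=[]
t=3-4: P2@Q0 runs 1, rem=11, I/O yield, promote→Q0. Q0=[P3,P4,P2] Q1=[P1] Q2=[]
t=4-7: P3@Q0 runs 3, rem=1, I/O yield, promote→Q0. Q0=[P4,P2,P3] Q1=[P1] Q2=[]
t=7-10: P4@Q0 runs 3, rem=9, quantum used, demote→Q1. Q0=[P2,P3] Q1=[P1,P4] Q2=[]
t=10-11: P2@Q0 runs 1, rem=10, I/O yield, promote→Q0. Q0=[P3,P2] Q1=[P1,P4] Q2=[]
t=11-12: P3@Q0 runs 1, rem=0, completes. Q0=[P2] Q1=[P1,P4] Q2=[]
t=12-13: P2@Q0 runs 1, rem=9, I/O yield, promote→Q0. Q0=[P2] Q1=[P1,P4] Q2=[]
t=13-14: P2@Q0 runs 1, rem=8, I/O yield, promote→Q0. Q0=[P2] Q1=[P1,P4] Q2=[]
t=14-15: P2@Q0 runs 1, rem=7, I/O yield, promote→Q0. Q0=[P2] Q1=[P1,P4] Q2=[]
t=15-16: P2@Q0 runs 1, rem=6, I/O yield, promote→Q0. Q0=[P2] Q1=[P1,P4] Q2=[]
t=16-17: P2@Q0 runs 1, rem=5, I/O yield, promote→Q0. Q0=[P2] Q1=[P1,P4] Q2=[]
t=17-18: P2@Q0 runs 1, rem=4, I/O yield, promote→Q0. Q0=[P2] Q1=[P1,P4] Q2=[]
t=18-19: P2@Q0 runs 1, rem=3, I/O yield, promote→Q0. Q0=[P2] Q1=[P1,P4] Q2=[]
t=19-20: P2@Q0 runs 1, rem=2, I/O yield, promote→Q0. Q0=[P2] Q1=[P1,P4] Q2=[]
t=20-21: P2@Q0 runs 1, rem=1, I/O yield, promote→Q0. Q0=[P2] Q1=[P1,P4] Q2=[]
t=21-22: P2@Q0 runs 1, rem=0, completes. Q0=[] Q1=[P1,P4] Q2=[]
t=22-27: P1@Q1 runs 5, rem=0, completes. Q0=[] Q1=[P4] Q2=[]
t=27-32: P4@Q1 runs 5, rem=4, quantum used, demote→Q2. Q0=[] Q1=[] Q2=[P4]
t=32-36: P4@Q2 runs 4, rem=0, completes. Q0=[] Q1=[] Q2=[]

Answer: P1(0-3) P2(3-4) P3(4-7) P4(7-10) P2(10-11) P3(11-12) P2(12-13) P2(13-14) P2(14-15) P2(15-16) P2(16-17) P2(17-18) P2(18-19) P2(19-20) P2(20-21) P2(21-22) P1(22-27) P4(27-32) P4(32-36)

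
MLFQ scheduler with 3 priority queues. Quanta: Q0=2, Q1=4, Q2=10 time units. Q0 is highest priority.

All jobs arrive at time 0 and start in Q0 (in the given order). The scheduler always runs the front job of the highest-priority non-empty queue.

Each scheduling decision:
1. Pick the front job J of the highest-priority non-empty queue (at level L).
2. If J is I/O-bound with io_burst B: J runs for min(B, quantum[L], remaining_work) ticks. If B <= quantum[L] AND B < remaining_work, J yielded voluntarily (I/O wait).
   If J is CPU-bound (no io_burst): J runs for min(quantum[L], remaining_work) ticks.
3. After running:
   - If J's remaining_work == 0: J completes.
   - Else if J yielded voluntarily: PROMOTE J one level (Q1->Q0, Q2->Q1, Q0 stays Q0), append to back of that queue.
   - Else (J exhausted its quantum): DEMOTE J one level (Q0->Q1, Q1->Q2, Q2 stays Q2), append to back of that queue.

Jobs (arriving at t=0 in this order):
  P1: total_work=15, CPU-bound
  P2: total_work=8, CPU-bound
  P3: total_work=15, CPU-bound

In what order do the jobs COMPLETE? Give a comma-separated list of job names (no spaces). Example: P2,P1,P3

Answer: P1,P2,P3

Derivation:
t=0-2: P1@Q0 runs 2, rem=13, quantum used, demote→Q1. Q0=[P2,P3] Q1=[P1] Q2=[]
t=2-4: P2@Q0 runs 2, rem=6, quantum used, demote→Q1. Q0=[P3] Q1=[P1,P2] Q2=[]
t=4-6: P3@Q0 runs 2, rem=13, quantum used, demote→Q1. Q0=[] Q1=[P1,P2,P3] Q2=[]
t=6-10: P1@Q1 runs 4, rem=9, quantum used, demote→Q2. Q0=[] Q1=[P2,P3] Q2=[P1]
t=10-14: P2@Q1 runs 4, rem=2, quantum used, demote→Q2. Q0=[] Q1=[P3] Q2=[P1,P2]
t=14-18: P3@Q1 runs 4, rem=9, quantum used, demote→Q2. Q0=[] Q1=[] Q2=[P1,P2,P3]
t=18-27: P1@Q2 runs 9, rem=0, completes. Q0=[] Q1=[] Q2=[P2,P3]
t=27-29: P2@Q2 runs 2, rem=0, completes. Q0=[] Q1=[] Q2=[P3]
t=29-38: P3@Q2 runs 9, rem=0, completes. Q0=[] Q1=[] Q2=[]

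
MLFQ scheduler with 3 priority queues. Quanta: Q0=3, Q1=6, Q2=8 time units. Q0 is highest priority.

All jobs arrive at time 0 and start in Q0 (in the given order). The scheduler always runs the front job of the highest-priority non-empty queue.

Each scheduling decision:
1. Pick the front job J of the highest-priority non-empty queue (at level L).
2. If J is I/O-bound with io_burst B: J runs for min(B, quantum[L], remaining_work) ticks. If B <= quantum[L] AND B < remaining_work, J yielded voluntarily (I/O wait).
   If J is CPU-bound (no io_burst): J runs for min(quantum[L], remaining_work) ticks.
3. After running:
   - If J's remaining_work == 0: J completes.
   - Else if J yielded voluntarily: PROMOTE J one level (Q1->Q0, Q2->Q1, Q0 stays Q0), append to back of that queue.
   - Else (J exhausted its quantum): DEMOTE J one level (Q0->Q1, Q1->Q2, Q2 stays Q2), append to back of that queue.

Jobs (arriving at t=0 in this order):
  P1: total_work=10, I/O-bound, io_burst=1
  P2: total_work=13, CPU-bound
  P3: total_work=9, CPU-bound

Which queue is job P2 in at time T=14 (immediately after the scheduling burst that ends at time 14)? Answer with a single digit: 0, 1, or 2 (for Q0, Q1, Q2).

Answer: 1

Derivation:
t=0-1: P1@Q0 runs 1, rem=9, I/O yield, promote→Q0. Q0=[P2,P3,P1] Q1=[] Q2=[]
t=1-4: P2@Q0 runs 3, rem=10, quantum used, demote→Q1. Q0=[P3,P1] Q1=[P2] Q2=[]
t=4-7: P3@Q0 runs 3, rem=6, quantum used, demote→Q1. Q0=[P1] Q1=[P2,P3] Q2=[]
t=7-8: P1@Q0 runs 1, rem=8, I/O yield, promote→Q0. Q0=[P1] Q1=[P2,P3] Q2=[]
t=8-9: P1@Q0 runs 1, rem=7, I/O yield, promote→Q0. Q0=[P1] Q1=[P2,P3] Q2=[]
t=9-10: P1@Q0 runs 1, rem=6, I/O yield, promote→Q0. Q0=[P1] Q1=[P2,P3] Q2=[]
t=10-11: P1@Q0 runs 1, rem=5, I/O yield, promote→Q0. Q0=[P1] Q1=[P2,P3] Q2=[]
t=11-12: P1@Q0 runs 1, rem=4, I/O yield, promote→Q0. Q0=[P1] Q1=[P2,P3] Q2=[]
t=12-13: P1@Q0 runs 1, rem=3, I/O yield, promote→Q0. Q0=[P1] Q1=[P2,P3] Q2=[]
t=13-14: P1@Q0 runs 1, rem=2, I/O yield, promote→Q0. Q0=[P1] Q1=[P2,P3] Q2=[]
t=14-15: P1@Q0 runs 1, rem=1, I/O yield, promote→Q0. Q0=[P1] Q1=[P2,P3] Q2=[]
t=15-16: P1@Q0 runs 1, rem=0, completes. Q0=[] Q1=[P2,P3] Q2=[]
t=16-22: P2@Q1 runs 6, rem=4, quantum used, demote→Q2. Q0=[] Q1=[P3] Q2=[P2]
t=22-28: P3@Q1 runs 6, rem=0, completes. Q0=[] Q1=[] Q2=[P2]
t=28-32: P2@Q2 runs 4, rem=0, completes. Q0=[] Q1=[] Q2=[]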